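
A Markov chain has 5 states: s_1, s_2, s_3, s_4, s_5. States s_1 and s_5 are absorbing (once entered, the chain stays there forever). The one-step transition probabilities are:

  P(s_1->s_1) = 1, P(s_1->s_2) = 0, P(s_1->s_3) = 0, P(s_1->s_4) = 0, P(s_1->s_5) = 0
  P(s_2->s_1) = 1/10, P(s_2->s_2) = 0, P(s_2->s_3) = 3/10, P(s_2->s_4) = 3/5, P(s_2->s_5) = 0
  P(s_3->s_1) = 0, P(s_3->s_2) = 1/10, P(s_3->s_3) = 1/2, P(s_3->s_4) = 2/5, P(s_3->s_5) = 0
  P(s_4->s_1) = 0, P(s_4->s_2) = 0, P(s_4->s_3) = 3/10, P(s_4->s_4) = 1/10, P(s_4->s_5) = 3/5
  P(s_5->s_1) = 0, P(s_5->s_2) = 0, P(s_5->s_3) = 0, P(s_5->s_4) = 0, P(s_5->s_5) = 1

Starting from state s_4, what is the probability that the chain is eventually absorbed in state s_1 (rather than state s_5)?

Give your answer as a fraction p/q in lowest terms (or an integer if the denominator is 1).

Answer: 1/95

Derivation:
Let a_i = P(absorbed in s_1 | start in state i).
Boundary conditions: a_s_1 = 1, a_s_5 = 0.
For each transient state i, a_i = sum_j P(i->j) * a_j:
  a_s_2 = 1/10*a_s_1 + 0*a_s_2 + 3/10*a_s_3 + 3/5*a_s_4 + 0*a_s_5
  a_s_3 = 0*a_s_1 + 1/10*a_s_2 + 1/2*a_s_3 + 2/5*a_s_4 + 0*a_s_5
  a_s_4 = 0*a_s_1 + 0*a_s_2 + 3/10*a_s_3 + 1/10*a_s_4 + 3/5*a_s_5

Substituting a_s_1 = 1 and a_s_5 = 0, rearrange to (I - Q) a = r where r[i] = P(i -> s_1):
  [1, -3/10, -3/5] . (a_s_2, a_s_3, a_s_4) = 1/10
  [-1/10, 1/2, -2/5] . (a_s_2, a_s_3, a_s_4) = 0
  [0, -3/10, 9/10] . (a_s_2, a_s_3, a_s_4) = 0

Solving yields:
  a_s_2 = 11/95
  a_s_3 = 3/95
  a_s_4 = 1/95

Starting state is s_4, so the absorption probability is a_s_4 = 1/95.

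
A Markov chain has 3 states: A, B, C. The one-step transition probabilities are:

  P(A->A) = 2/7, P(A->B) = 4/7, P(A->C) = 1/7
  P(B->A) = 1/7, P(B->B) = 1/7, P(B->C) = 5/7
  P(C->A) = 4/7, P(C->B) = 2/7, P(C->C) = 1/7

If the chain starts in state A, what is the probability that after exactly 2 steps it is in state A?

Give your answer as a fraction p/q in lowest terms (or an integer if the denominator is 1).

Computing P^2 by repeated multiplication:
P^1 =
  A: [2/7, 4/7, 1/7]
  B: [1/7, 1/7, 5/7]
  C: [4/7, 2/7, 1/7]
P^2 =
  A: [12/49, 2/7, 23/49]
  B: [23/49, 15/49, 11/49]
  C: [2/7, 20/49, 15/49]

(P^2)[A -> A] = 12/49

Answer: 12/49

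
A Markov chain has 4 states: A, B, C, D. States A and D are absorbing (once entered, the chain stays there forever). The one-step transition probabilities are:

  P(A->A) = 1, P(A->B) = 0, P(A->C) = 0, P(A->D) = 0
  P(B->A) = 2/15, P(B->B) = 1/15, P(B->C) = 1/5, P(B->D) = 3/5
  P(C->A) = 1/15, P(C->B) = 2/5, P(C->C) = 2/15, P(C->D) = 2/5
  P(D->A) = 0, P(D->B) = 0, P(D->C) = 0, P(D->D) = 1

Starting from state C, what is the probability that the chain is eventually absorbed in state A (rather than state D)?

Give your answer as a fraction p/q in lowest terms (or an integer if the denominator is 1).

Let a_i = P(absorbed in A | start in state i).
Boundary conditions: a_A = 1, a_D = 0.
For each transient state i, a_i = sum_j P(i->j) * a_j:
  a_B = 2/15*a_A + 1/15*a_B + 1/5*a_C + 3/5*a_D
  a_C = 1/15*a_A + 2/5*a_B + 2/15*a_C + 2/5*a_D

Substituting a_A = 1 and a_D = 0, rearrange to (I - Q) a = r where r[i] = P(i -> A):
  [14/15, -1/5] . (a_B, a_C) = 2/15
  [-2/5, 13/15] . (a_B, a_C) = 1/15

Solving yields:
  a_B = 29/164
  a_C = 13/82

Starting state is C, so the absorption probability is a_C = 13/82.

Answer: 13/82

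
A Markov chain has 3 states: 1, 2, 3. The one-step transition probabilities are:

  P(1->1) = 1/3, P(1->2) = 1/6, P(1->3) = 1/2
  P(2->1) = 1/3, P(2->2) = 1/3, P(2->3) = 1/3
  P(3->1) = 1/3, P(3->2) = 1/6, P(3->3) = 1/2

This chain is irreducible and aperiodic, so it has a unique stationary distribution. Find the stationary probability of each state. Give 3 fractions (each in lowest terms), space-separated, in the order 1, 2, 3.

Answer: 1/3 1/5 7/15

Derivation:
The stationary distribution satisfies pi = pi * P, i.e.:
  pi_1 = 1/3*pi_1 + 1/3*pi_2 + 1/3*pi_3
  pi_2 = 1/6*pi_1 + 1/3*pi_2 + 1/6*pi_3
  pi_3 = 1/2*pi_1 + 1/3*pi_2 + 1/2*pi_3
with normalization: pi_1 + pi_2 + pi_3 = 1.

Using the first 2 balance equations plus normalization, the linear system A*pi = b is:
  [-2/3, 1/3, 1/3] . pi = 0
  [1/6, -2/3, 1/6] . pi = 0
  [1, 1, 1] . pi = 1

Solving yields:
  pi_1 = 1/3
  pi_2 = 1/5
  pi_3 = 7/15

Verification (pi * P):
  1/3*1/3 + 1/5*1/3 + 7/15*1/3 = 1/3 = pi_1  (ok)
  1/3*1/6 + 1/5*1/3 + 7/15*1/6 = 1/5 = pi_2  (ok)
  1/3*1/2 + 1/5*1/3 + 7/15*1/2 = 7/15 = pi_3  (ok)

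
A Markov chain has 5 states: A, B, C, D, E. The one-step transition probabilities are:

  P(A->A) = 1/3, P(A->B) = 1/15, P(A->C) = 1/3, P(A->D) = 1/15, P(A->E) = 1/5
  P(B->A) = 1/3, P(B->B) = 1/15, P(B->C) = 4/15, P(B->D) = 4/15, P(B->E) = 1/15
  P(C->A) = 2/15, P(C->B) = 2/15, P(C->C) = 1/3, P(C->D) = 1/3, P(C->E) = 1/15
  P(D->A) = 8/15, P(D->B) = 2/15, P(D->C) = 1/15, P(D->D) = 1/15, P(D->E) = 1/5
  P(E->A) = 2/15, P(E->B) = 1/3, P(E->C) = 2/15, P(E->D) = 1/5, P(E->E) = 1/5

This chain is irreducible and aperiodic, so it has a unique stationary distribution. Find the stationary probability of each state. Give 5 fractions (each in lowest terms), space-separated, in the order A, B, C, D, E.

Answer: 15685/54081 7292/54081 13342/54081 9697/54081 8065/54081

Derivation:
The stationary distribution satisfies pi = pi * P, i.e.:
  pi_A = 1/3*pi_A + 1/3*pi_B + 2/15*pi_C + 8/15*pi_D + 2/15*pi_E
  pi_B = 1/15*pi_A + 1/15*pi_B + 2/15*pi_C + 2/15*pi_D + 1/3*pi_E
  pi_C = 1/3*pi_A + 4/15*pi_B + 1/3*pi_C + 1/15*pi_D + 2/15*pi_E
  pi_D = 1/15*pi_A + 4/15*pi_B + 1/3*pi_C + 1/15*pi_D + 1/5*pi_E
  pi_E = 1/5*pi_A + 1/15*pi_B + 1/15*pi_C + 1/5*pi_D + 1/5*pi_E
with normalization: pi_A + pi_B + pi_C + pi_D + pi_E = 1.

Using the first 4 balance equations plus normalization, the linear system A*pi = b is:
  [-2/3, 1/3, 2/15, 8/15, 2/15] . pi = 0
  [1/15, -14/15, 2/15, 2/15, 1/3] . pi = 0
  [1/3, 4/15, -2/3, 1/15, 2/15] . pi = 0
  [1/15, 4/15, 1/3, -14/15, 1/5] . pi = 0
  [1, 1, 1, 1, 1] . pi = 1

Solving yields:
  pi_A = 15685/54081
  pi_B = 7292/54081
  pi_C = 13342/54081
  pi_D = 9697/54081
  pi_E = 8065/54081

Verification (pi * P):
  15685/54081*1/3 + 7292/54081*1/3 + 13342/54081*2/15 + 9697/54081*8/15 + 8065/54081*2/15 = 15685/54081 = pi_A  (ok)
  15685/54081*1/15 + 7292/54081*1/15 + 13342/54081*2/15 + 9697/54081*2/15 + 8065/54081*1/3 = 7292/54081 = pi_B  (ok)
  15685/54081*1/3 + 7292/54081*4/15 + 13342/54081*1/3 + 9697/54081*1/15 + 8065/54081*2/15 = 13342/54081 = pi_C  (ok)
  15685/54081*1/15 + 7292/54081*4/15 + 13342/54081*1/3 + 9697/54081*1/15 + 8065/54081*1/5 = 9697/54081 = pi_D  (ok)
  15685/54081*1/5 + 7292/54081*1/15 + 13342/54081*1/15 + 9697/54081*1/5 + 8065/54081*1/5 = 8065/54081 = pi_E  (ok)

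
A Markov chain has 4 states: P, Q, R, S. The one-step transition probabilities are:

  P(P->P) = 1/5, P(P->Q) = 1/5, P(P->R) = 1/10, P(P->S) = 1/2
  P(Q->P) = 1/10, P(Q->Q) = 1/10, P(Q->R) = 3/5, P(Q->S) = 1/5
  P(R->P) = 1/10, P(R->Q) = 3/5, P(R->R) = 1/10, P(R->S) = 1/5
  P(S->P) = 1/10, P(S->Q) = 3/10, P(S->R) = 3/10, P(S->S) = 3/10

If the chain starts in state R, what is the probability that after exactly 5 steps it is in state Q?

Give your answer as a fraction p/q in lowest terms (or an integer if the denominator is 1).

Answer: 16699/50000

Derivation:
Computing P^5 by repeated multiplication:
P^1 =
  P: [1/5, 1/5, 1/10, 1/2]
  Q: [1/10, 1/10, 3/5, 1/5]
  R: [1/10, 3/5, 1/10, 1/5]
  S: [1/10, 3/10, 3/10, 3/10]
P^2 =
  P: [3/25, 27/100, 3/10, 31/100]
  Q: [11/100, 9/20, 19/100, 1/4]
  R: [11/100, 1/5, 11/25, 1/4]
  S: [11/100, 8/25, 31/100, 13/50]
P^3 =
  P: [14/125, 81/250, 297/1000, 267/1000]
  Q: [111/1000, 32/125, 3/8, 129/500]
  R: [111/1000, 381/1000, 1/4, 129/500]
  S: [111/1000, 159/500, 39/125, 259/1000]
P^4 =
  P: [139/1250, 3131/10000, 1577/5000, 2603/10000]
  Q: [1111/10000, 1751/5000, 699/2500, 2591/10000]
  R: [1111/10000, 2877/10000, 3421/10000, 2591/10000]
  S: [1111/10000, 3189/10000, 777/2500, 162/625]
P^5 =
  P: [1389/12500, 4011/12500, 30861/100000, 25939/100000]
  Q: [11111/100000, 30273/100000, 8173/25000, 6481/25000]
  R: [11111/100000, 16699/50000, 29567/100000, 6481/25000]
  S: [11111/100000, 6367/20000, 31129/100000, 1037/4000]

(P^5)[R -> Q] = 16699/50000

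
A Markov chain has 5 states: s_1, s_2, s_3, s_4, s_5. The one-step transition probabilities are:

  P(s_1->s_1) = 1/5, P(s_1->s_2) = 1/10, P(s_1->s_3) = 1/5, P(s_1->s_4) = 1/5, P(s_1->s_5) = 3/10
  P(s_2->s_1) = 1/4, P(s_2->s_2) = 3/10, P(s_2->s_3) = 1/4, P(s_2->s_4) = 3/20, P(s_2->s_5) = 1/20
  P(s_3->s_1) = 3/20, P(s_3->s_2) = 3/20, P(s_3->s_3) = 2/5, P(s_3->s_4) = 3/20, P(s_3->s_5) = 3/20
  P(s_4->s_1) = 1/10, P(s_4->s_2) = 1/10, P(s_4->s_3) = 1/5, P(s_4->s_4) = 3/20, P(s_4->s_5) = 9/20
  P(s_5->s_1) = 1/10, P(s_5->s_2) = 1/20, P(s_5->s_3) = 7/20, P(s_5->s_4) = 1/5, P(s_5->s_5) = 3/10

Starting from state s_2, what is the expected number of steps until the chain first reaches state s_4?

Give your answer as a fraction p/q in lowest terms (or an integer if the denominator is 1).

Answer: 2755/462

Derivation:
Let h_i = expected steps to first reach s_4 from state i.
Boundary: h_s_4 = 0.
First-step equations for the other states:
  h_s_1 = 1 + 1/5*h_s_1 + 1/10*h_s_2 + 1/5*h_s_3 + 1/5*h_s_4 + 3/10*h_s_5
  h_s_2 = 1 + 1/4*h_s_1 + 3/10*h_s_2 + 1/4*h_s_3 + 3/20*h_s_4 + 1/20*h_s_5
  h_s_3 = 1 + 3/20*h_s_1 + 3/20*h_s_2 + 2/5*h_s_3 + 3/20*h_s_4 + 3/20*h_s_5
  h_s_5 = 1 + 1/10*h_s_1 + 1/20*h_s_2 + 7/20*h_s_3 + 1/5*h_s_4 + 3/10*h_s_5

Substituting h_s_4 = 0 and rearranging gives the linear system (I - Q) h = 1:
  [4/5, -1/10, -1/5, -3/10] . (h_s_1, h_s_2, h_s_3, h_s_5) = 1
  [-1/4, 7/10, -1/4, -1/20] . (h_s_1, h_s_2, h_s_3, h_s_5) = 1
  [-3/20, -3/20, 3/5, -3/20] . (h_s_1, h_s_2, h_s_3, h_s_5) = 1
  [-1/10, -1/20, -7/20, 7/10] . (h_s_1, h_s_2, h_s_3, h_s_5) = 1

Solving yields:
  h_s_1 = 1294/231
  h_s_2 = 2755/462
  h_s_3 = 919/154
  h_s_5 = 2605/462

Starting state is s_2, so the expected hitting time is h_s_2 = 2755/462.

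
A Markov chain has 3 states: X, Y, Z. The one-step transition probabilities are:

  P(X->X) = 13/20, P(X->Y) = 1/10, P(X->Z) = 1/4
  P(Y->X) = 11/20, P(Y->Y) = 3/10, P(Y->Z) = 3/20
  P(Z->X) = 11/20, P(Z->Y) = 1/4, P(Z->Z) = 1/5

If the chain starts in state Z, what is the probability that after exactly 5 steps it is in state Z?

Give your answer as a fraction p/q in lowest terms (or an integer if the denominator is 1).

Answer: 355537/1600000

Derivation:
Computing P^5 by repeated multiplication:
P^1 =
  X: [13/20, 1/10, 1/4]
  Y: [11/20, 3/10, 3/20]
  Z: [11/20, 1/4, 1/5]
P^2 =
  X: [123/200, 63/400, 91/400]
  Y: [121/200, 73/400, 17/80]
  Z: [121/200, 9/50, 43/200]
P^3 =
  X: [1223/2000, 53/320, 1783/8000]
  Y: [1221/2000, 1347/8000, 1769/8000]
  Z: [1221/2000, 673/4000, 177/800]
P^4 =
  X: [12223/20000, 26649/160000, 35567/160000]
  Y: [12221/20000, 5339/32000, 35537/160000]
  Z: [12221/20000, 13347/80000, 17769/80000]
P^5 =
  X: [122223/200000, 533297/3200000, 142227/640000]
  Y: [122221/200000, 533391/3200000, 711073/3200000]
  Z: [122221/200000, 53339/320000, 355537/1600000]

(P^5)[Z -> Z] = 355537/1600000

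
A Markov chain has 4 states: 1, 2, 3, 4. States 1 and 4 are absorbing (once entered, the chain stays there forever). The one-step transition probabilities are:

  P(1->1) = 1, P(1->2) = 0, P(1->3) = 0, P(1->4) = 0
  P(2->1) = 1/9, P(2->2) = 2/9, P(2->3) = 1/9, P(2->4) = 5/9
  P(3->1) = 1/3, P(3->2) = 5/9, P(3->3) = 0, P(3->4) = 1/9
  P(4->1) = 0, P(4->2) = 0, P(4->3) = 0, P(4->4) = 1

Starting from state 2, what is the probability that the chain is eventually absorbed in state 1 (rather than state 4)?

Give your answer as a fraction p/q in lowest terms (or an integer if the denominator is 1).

Let a_i = P(absorbed in 1 | start in state i).
Boundary conditions: a_1 = 1, a_4 = 0.
For each transient state i, a_i = sum_j P(i->j) * a_j:
  a_2 = 1/9*a_1 + 2/9*a_2 + 1/9*a_3 + 5/9*a_4
  a_3 = 1/3*a_1 + 5/9*a_2 + 0*a_3 + 1/9*a_4

Substituting a_1 = 1 and a_4 = 0, rearrange to (I - Q) a = r where r[i] = P(i -> 1):
  [7/9, -1/9] . (a_2, a_3) = 1/9
  [-5/9, 1] . (a_2, a_3) = 1/3

Solving yields:
  a_2 = 6/29
  a_3 = 13/29

Starting state is 2, so the absorption probability is a_2 = 6/29.

Answer: 6/29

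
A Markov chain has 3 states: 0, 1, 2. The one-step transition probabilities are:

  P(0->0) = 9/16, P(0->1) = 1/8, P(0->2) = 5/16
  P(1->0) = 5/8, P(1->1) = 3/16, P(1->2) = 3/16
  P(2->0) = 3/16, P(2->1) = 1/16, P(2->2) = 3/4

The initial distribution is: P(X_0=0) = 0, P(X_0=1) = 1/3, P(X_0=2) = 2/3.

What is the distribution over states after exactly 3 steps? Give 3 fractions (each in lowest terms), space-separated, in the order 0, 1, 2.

Answer: 559/1536 397/4096 6625/12288

Derivation:
Propagating the distribution step by step (d_{t+1} = d_t * P):
d_0 = (0=0, 1=1/3, 2=2/3)
  d_1[0] = 0*9/16 + 1/3*5/8 + 2/3*3/16 = 1/3
  d_1[1] = 0*1/8 + 1/3*3/16 + 2/3*1/16 = 5/48
  d_1[2] = 0*5/16 + 1/3*3/16 + 2/3*3/4 = 9/16
d_1 = (0=1/3, 1=5/48, 2=9/16)
  d_2[0] = 1/3*9/16 + 5/48*5/8 + 9/16*3/16 = 275/768
  d_2[1] = 1/3*1/8 + 5/48*3/16 + 9/16*1/16 = 37/384
  d_2[2] = 1/3*5/16 + 5/48*3/16 + 9/16*3/4 = 419/768
d_2 = (0=275/768, 1=37/384, 2=419/768)
  d_3[0] = 275/768*9/16 + 37/384*5/8 + 419/768*3/16 = 559/1536
  d_3[1] = 275/768*1/8 + 37/384*3/16 + 419/768*1/16 = 397/4096
  d_3[2] = 275/768*5/16 + 37/384*3/16 + 419/768*3/4 = 6625/12288
d_3 = (0=559/1536, 1=397/4096, 2=6625/12288)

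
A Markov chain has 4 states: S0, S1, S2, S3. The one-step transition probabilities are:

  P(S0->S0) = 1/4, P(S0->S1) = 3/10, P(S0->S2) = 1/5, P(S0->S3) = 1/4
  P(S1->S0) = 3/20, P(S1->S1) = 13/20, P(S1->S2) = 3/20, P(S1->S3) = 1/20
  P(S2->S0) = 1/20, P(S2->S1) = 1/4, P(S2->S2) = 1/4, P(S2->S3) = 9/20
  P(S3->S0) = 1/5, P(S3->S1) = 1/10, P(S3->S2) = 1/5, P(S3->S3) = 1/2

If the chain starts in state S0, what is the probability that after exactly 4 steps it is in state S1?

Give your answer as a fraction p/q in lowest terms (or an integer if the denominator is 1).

Computing P^4 by repeated multiplication:
P^1 =
  S0: [1/4, 3/10, 1/5, 1/4]
  S1: [3/20, 13/20, 3/20, 1/20]
  S2: [1/20, 1/4, 1/4, 9/20]
  S3: [1/5, 1/10, 1/5, 1/2]
P^2 =
  S0: [67/400, 69/200, 39/200, 117/400]
  S1: [61/400, 51/100, 7/40, 13/80]
  S2: [61/400, 57/200, 1/5, 29/80]
  S3: [7/40, 9/40, 41/200, 79/200]
P^3 =
  S0: [259/1600, 141/400, 77/400, 469/1600]
  S1: [1247/8000, 1749/4000, 733/4000, 1789/8000]
  S2: [1307/8000, 1269/4000, 783/4000, 2589/8000]
  S3: [667/4000, 579/2000, 199/1000, 1379/4000]
P^4 =
  S0: [5171/32000, 2841/8000, 24/125, 9321/32000]
  S1: [25351/160000, 7983/20000, 1873/10000, 40817/160000]
  S2: [26071/160000, 13461/40000, 7757/40000, 49057/160000]
  S3: [13121/80000, 12897/40000, 7819/40000, 25447/80000]

(P^4)[S0 -> S1] = 2841/8000

Answer: 2841/8000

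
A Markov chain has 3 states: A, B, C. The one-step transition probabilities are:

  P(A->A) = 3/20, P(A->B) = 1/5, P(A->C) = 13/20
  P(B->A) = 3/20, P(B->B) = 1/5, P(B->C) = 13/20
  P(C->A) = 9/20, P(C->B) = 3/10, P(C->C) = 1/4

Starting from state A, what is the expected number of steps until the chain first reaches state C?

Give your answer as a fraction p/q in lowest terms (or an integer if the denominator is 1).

Let h_i = expected steps to first reach C from state i.
Boundary: h_C = 0.
First-step equations for the other states:
  h_A = 1 + 3/20*h_A + 1/5*h_B + 13/20*h_C
  h_B = 1 + 3/20*h_A + 1/5*h_B + 13/20*h_C

Substituting h_C = 0 and rearranging gives the linear system (I - Q) h = 1:
  [17/20, -1/5] . (h_A, h_B) = 1
  [-3/20, 4/5] . (h_A, h_B) = 1

Solving yields:
  h_A = 20/13
  h_B = 20/13

Starting state is A, so the expected hitting time is h_A = 20/13.

Answer: 20/13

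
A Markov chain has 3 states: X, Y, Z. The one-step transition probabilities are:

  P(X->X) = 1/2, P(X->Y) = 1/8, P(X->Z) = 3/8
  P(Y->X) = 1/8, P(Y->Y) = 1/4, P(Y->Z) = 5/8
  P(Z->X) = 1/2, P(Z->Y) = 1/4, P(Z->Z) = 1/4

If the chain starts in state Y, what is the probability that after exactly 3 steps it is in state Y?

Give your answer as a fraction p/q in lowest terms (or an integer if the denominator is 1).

Computing P^3 by repeated multiplication:
P^1 =
  X: [1/2, 1/8, 3/8]
  Y: [1/8, 1/4, 5/8]
  Z: [1/2, 1/4, 1/4]
P^2 =
  X: [29/64, 3/16, 23/64]
  Y: [13/32, 15/64, 23/64]
  Z: [13/32, 3/16, 13/32]
P^3 =
  X: [55/128, 99/512, 193/512]
  Y: [211/512, 51/256, 199/512]
  Z: [55/128, 51/256, 95/256]

(P^3)[Y -> Y] = 51/256

Answer: 51/256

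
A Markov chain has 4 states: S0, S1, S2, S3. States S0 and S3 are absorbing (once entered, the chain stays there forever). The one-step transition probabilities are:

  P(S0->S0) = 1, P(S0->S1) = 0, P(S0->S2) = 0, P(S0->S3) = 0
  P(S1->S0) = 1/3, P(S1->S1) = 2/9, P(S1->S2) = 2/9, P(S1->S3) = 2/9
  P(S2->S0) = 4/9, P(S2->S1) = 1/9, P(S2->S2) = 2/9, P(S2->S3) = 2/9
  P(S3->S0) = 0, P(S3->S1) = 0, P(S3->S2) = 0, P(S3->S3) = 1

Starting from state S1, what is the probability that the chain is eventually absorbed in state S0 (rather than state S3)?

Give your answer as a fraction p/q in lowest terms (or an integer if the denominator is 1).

Let a_i = P(absorbed in S0 | start in state i).
Boundary conditions: a_S0 = 1, a_S3 = 0.
For each transient state i, a_i = sum_j P(i->j) * a_j:
  a_S1 = 1/3*a_S0 + 2/9*a_S1 + 2/9*a_S2 + 2/9*a_S3
  a_S2 = 4/9*a_S0 + 1/9*a_S1 + 2/9*a_S2 + 2/9*a_S3

Substituting a_S0 = 1 and a_S3 = 0, rearrange to (I - Q) a = r where r[i] = P(i -> S0):
  [7/9, -2/9] . (a_S1, a_S2) = 1/3
  [-1/9, 7/9] . (a_S1, a_S2) = 4/9

Solving yields:
  a_S1 = 29/47
  a_S2 = 31/47

Starting state is S1, so the absorption probability is a_S1 = 29/47.

Answer: 29/47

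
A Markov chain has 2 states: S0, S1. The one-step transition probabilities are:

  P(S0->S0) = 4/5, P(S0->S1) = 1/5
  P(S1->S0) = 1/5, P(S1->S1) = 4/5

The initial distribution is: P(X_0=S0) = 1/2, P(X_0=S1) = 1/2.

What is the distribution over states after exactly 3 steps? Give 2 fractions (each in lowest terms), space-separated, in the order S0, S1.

Answer: 1/2 1/2

Derivation:
Propagating the distribution step by step (d_{t+1} = d_t * P):
d_0 = (S0=1/2, S1=1/2)
  d_1[S0] = 1/2*4/5 + 1/2*1/5 = 1/2
  d_1[S1] = 1/2*1/5 + 1/2*4/5 = 1/2
d_1 = (S0=1/2, S1=1/2)
  d_2[S0] = 1/2*4/5 + 1/2*1/5 = 1/2
  d_2[S1] = 1/2*1/5 + 1/2*4/5 = 1/2
d_2 = (S0=1/2, S1=1/2)
  d_3[S0] = 1/2*4/5 + 1/2*1/5 = 1/2
  d_3[S1] = 1/2*1/5 + 1/2*4/5 = 1/2
d_3 = (S0=1/2, S1=1/2)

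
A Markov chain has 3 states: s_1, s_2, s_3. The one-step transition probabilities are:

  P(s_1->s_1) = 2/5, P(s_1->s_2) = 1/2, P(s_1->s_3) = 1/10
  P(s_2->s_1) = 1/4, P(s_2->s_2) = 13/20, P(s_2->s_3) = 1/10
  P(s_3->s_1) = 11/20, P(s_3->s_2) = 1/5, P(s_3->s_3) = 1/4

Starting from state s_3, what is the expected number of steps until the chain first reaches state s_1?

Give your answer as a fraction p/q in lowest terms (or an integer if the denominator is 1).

Answer: 220/97

Derivation:
Let h_i = expected steps to first reach s_1 from state i.
Boundary: h_s_1 = 0.
First-step equations for the other states:
  h_s_2 = 1 + 1/4*h_s_1 + 13/20*h_s_2 + 1/10*h_s_3
  h_s_3 = 1 + 11/20*h_s_1 + 1/5*h_s_2 + 1/4*h_s_3

Substituting h_s_1 = 0 and rearranging gives the linear system (I - Q) h = 1:
  [7/20, -1/10] . (h_s_2, h_s_3) = 1
  [-1/5, 3/4] . (h_s_2, h_s_3) = 1

Solving yields:
  h_s_2 = 340/97
  h_s_3 = 220/97

Starting state is s_3, so the expected hitting time is h_s_3 = 220/97.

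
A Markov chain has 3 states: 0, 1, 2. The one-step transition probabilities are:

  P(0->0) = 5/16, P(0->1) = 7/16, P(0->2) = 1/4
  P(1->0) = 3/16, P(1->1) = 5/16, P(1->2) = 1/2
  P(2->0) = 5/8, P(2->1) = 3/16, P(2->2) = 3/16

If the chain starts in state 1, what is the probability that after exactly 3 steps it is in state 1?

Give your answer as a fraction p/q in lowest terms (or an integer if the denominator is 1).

Answer: 337/1024

Derivation:
Computing P^3 by repeated multiplication:
P^1 =
  0: [5/16, 7/16, 1/4]
  1: [3/16, 5/16, 1/2]
  2: [5/8, 3/16, 3/16]
P^2 =
  0: [43/128, 41/128, 11/32]
  1: [55/128, 35/128, 19/64]
  2: [89/256, 47/128, 73/256]
P^3 =
  0: [389/1024, 319/1024, 79/256]
  1: [95/256, 337/1024, 307/1024]
  2: [1457/4096, 41/128, 1327/4096]

(P^3)[1 -> 1] = 337/1024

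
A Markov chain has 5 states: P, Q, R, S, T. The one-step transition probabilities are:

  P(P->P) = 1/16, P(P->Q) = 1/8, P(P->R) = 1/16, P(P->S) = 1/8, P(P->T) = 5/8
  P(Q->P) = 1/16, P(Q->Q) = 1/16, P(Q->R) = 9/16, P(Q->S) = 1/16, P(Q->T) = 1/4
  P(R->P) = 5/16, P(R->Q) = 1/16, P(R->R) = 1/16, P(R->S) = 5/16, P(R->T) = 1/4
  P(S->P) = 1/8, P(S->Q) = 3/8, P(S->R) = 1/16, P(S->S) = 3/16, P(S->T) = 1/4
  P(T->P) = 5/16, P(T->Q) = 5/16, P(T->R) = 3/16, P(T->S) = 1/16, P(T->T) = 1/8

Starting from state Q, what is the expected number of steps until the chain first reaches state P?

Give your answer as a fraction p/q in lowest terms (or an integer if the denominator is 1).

Answer: 13248/2581

Derivation:
Let h_i = expected steps to first reach P from state i.
Boundary: h_P = 0.
First-step equations for the other states:
  h_Q = 1 + 1/16*h_P + 1/16*h_Q + 9/16*h_R + 1/16*h_S + 1/4*h_T
  h_R = 1 + 5/16*h_P + 1/16*h_Q + 1/16*h_R + 5/16*h_S + 1/4*h_T
  h_S = 1 + 1/8*h_P + 3/8*h_Q + 1/16*h_R + 3/16*h_S + 1/4*h_T
  h_T = 1 + 5/16*h_P + 5/16*h_Q + 3/16*h_R + 1/16*h_S + 1/8*h_T

Substituting h_P = 0 and rearranging gives the linear system (I - Q) h = 1:
  [15/16, -9/16, -1/16, -1/4] . (h_Q, h_R, h_S, h_T) = 1
  [-1/16, 15/16, -5/16, -1/4] . (h_Q, h_R, h_S, h_T) = 1
  [-3/8, -1/16, 13/16, -1/4] . (h_Q, h_R, h_S, h_T) = 1
  [-5/16, -3/16, -1/16, 7/8] . (h_Q, h_R, h_S, h_T) = 1

Solving yields:
  h_Q = 13248/2581
  h_R = 11088/2581
  h_S = 13536/2581
  h_T = 11024/2581

Starting state is Q, so the expected hitting time is h_Q = 13248/2581.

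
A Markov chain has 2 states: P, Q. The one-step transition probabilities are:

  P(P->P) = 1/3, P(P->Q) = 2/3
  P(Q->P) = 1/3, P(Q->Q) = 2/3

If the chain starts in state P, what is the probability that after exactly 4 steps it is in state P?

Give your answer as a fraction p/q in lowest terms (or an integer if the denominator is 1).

Computing P^4 by repeated multiplication:
P^1 =
  P: [1/3, 2/3]
  Q: [1/3, 2/3]
P^2 =
  P: [1/3, 2/3]
  Q: [1/3, 2/3]
P^3 =
  P: [1/3, 2/3]
  Q: [1/3, 2/3]
P^4 =
  P: [1/3, 2/3]
  Q: [1/3, 2/3]

(P^4)[P -> P] = 1/3

Answer: 1/3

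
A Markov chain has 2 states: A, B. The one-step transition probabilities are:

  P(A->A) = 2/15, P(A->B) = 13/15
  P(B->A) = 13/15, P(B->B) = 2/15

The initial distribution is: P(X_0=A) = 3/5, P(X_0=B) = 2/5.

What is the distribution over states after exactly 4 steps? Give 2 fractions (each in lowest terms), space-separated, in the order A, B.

Answer: 133883/253125 119242/253125

Derivation:
Propagating the distribution step by step (d_{t+1} = d_t * P):
d_0 = (A=3/5, B=2/5)
  d_1[A] = 3/5*2/15 + 2/5*13/15 = 32/75
  d_1[B] = 3/5*13/15 + 2/5*2/15 = 43/75
d_1 = (A=32/75, B=43/75)
  d_2[A] = 32/75*2/15 + 43/75*13/15 = 623/1125
  d_2[B] = 32/75*13/15 + 43/75*2/15 = 502/1125
d_2 = (A=623/1125, B=502/1125)
  d_3[A] = 623/1125*2/15 + 502/1125*13/15 = 7772/16875
  d_3[B] = 623/1125*13/15 + 502/1125*2/15 = 9103/16875
d_3 = (A=7772/16875, B=9103/16875)
  d_4[A] = 7772/16875*2/15 + 9103/16875*13/15 = 133883/253125
  d_4[B] = 7772/16875*13/15 + 9103/16875*2/15 = 119242/253125
d_4 = (A=133883/253125, B=119242/253125)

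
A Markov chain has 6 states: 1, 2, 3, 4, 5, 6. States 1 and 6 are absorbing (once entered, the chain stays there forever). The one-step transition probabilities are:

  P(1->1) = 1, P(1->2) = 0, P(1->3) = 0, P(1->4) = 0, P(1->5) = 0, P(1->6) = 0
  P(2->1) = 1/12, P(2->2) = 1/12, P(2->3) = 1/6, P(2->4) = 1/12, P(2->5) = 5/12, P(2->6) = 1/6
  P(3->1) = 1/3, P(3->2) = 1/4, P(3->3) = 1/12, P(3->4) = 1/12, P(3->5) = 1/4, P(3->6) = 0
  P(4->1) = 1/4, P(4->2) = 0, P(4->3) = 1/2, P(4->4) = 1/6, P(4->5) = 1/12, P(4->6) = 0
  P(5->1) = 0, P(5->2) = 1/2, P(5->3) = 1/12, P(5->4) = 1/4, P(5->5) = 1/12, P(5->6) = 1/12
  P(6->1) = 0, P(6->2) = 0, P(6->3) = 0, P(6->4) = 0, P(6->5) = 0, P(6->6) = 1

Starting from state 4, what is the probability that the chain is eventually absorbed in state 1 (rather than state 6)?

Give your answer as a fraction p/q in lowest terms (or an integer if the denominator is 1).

Answer: 5204/6357

Derivation:
Let a_i = P(absorbed in 1 | start in state i).
Boundary conditions: a_1 = 1, a_6 = 0.
For each transient state i, a_i = sum_j P(i->j) * a_j:
  a_2 = 1/12*a_1 + 1/12*a_2 + 1/6*a_3 + 1/12*a_4 + 5/12*a_5 + 1/6*a_6
  a_3 = 1/3*a_1 + 1/4*a_2 + 1/12*a_3 + 1/12*a_4 + 1/4*a_5 + 0*a_6
  a_4 = 1/4*a_1 + 0*a_2 + 1/2*a_3 + 1/6*a_4 + 1/12*a_5 + 0*a_6
  a_5 = 0*a_1 + 1/2*a_2 + 1/12*a_3 + 1/4*a_4 + 1/12*a_5 + 1/12*a_6

Substituting a_1 = 1 and a_6 = 0, rearrange to (I - Q) a = r where r[i] = P(i -> 1):
  [11/12, -1/6, -1/12, -5/12] . (a_2, a_3, a_4, a_5) = 1/12
  [-1/4, 11/12, -1/12, -1/4] . (a_2, a_3, a_4, a_5) = 1/3
  [0, -1/2, 5/6, -1/12] . (a_2, a_3, a_4, a_5) = 1/4
  [-1/2, -1/12, -1/4, 11/12] . (a_2, a_3, a_4, a_5) = 0

Solving yields:
  a_2 = 3694/6357
  a_3 = 373/489
  a_4 = 5204/6357
  a_5 = 3875/6357

Starting state is 4, so the absorption probability is a_4 = 5204/6357.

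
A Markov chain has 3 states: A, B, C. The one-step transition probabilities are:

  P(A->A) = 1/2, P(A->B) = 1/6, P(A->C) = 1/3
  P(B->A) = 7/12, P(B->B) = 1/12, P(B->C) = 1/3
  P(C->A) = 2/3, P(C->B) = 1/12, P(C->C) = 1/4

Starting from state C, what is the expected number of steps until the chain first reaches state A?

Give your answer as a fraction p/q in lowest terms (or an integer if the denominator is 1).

Answer: 144/95

Derivation:
Let h_i = expected steps to first reach A from state i.
Boundary: h_A = 0.
First-step equations for the other states:
  h_B = 1 + 7/12*h_A + 1/12*h_B + 1/3*h_C
  h_C = 1 + 2/3*h_A + 1/12*h_B + 1/4*h_C

Substituting h_A = 0 and rearranging gives the linear system (I - Q) h = 1:
  [11/12, -1/3] . (h_B, h_C) = 1
  [-1/12, 3/4] . (h_B, h_C) = 1

Solving yields:
  h_B = 156/95
  h_C = 144/95

Starting state is C, so the expected hitting time is h_C = 144/95.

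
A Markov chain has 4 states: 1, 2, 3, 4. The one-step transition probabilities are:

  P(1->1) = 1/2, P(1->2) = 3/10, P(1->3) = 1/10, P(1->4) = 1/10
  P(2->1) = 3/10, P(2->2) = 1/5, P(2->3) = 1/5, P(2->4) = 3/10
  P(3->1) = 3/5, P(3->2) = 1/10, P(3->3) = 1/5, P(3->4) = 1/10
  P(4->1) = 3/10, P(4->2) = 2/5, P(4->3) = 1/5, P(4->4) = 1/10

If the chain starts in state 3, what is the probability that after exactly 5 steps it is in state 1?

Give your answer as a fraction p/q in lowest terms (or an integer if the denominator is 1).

Answer: 867/2000

Derivation:
Computing P^5 by repeated multiplication:
P^1 =
  1: [1/2, 3/10, 1/10, 1/10]
  2: [3/10, 1/5, 1/5, 3/10]
  3: [3/5, 1/10, 1/5, 1/10]
  4: [3/10, 2/5, 1/5, 1/10]
P^2 =
  1: [43/100, 13/50, 3/20, 4/25]
  2: [21/50, 27/100, 17/100, 7/50]
  3: [12/25, 13/50, 7/50, 3/25]
  4: [21/50, 23/100, 17/100, 9/50]
P^3 =
  1: [431/1000, 13/50, 157/1000, 19/125]
  2: [87/200, 253/1000, 79/500, 77/500]
  3: [219/500, 129/500, 19/125, 19/125]
  4: [87/200, 261/1000, 79/500, 73/500]
P^4 =
  1: [4333/10000, 1289/5000, 1569/10000, 19/125]
  2: [543/1250, 517/2000, 313/2000, 753/5000]
  3: [1083/2500, 259/1000, 781/5000, 379/2500]
  4: [543/1250, 2569/10000, 313/2000, 761/5000]
P^5 =
  1: [43373/100000, 6451/25000, 15667/100000, 3789/25000]
  2: [43383/100000, 25791/100000, 1957/12500, 1517/10000]
  3: [867/2000, 12901/50000, 3917/25000, 759/5000]
  4: [43383/100000, 25823/100000, 1957/12500, 7569/50000]

(P^5)[3 -> 1] = 867/2000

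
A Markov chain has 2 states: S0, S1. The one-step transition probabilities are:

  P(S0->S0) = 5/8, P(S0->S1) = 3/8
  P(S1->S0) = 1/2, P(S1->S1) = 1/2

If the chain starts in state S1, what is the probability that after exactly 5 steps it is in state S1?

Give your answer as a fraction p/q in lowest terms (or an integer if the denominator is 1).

Answer: 3511/8192

Derivation:
Computing P^5 by repeated multiplication:
P^1 =
  S0: [5/8, 3/8]
  S1: [1/2, 1/2]
P^2 =
  S0: [37/64, 27/64]
  S1: [9/16, 7/16]
P^3 =
  S0: [293/512, 219/512]
  S1: [73/128, 55/128]
P^4 =
  S0: [2341/4096, 1755/4096]
  S1: [585/1024, 439/1024]
P^5 =
  S0: [18725/32768, 14043/32768]
  S1: [4681/8192, 3511/8192]

(P^5)[S1 -> S1] = 3511/8192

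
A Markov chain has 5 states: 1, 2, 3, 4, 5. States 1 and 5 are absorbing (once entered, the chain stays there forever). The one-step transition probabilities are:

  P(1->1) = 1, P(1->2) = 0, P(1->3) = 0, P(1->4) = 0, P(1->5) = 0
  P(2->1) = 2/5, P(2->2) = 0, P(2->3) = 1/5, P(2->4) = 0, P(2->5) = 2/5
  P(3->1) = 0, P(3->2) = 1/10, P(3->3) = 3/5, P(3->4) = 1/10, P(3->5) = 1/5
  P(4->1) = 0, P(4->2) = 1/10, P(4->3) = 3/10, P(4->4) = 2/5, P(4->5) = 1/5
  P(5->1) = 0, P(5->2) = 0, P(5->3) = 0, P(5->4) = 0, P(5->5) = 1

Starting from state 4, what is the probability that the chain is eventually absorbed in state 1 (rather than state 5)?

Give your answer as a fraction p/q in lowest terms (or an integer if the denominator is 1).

Let a_i = P(absorbed in 1 | start in state i).
Boundary conditions: a_1 = 1, a_5 = 0.
For each transient state i, a_i = sum_j P(i->j) * a_j:
  a_2 = 2/5*a_1 + 0*a_2 + 1/5*a_3 + 0*a_4 + 2/5*a_5
  a_3 = 0*a_1 + 1/10*a_2 + 3/5*a_3 + 1/10*a_4 + 1/5*a_5
  a_4 = 0*a_1 + 1/10*a_2 + 3/10*a_3 + 2/5*a_4 + 1/5*a_5

Substituting a_1 = 1 and a_5 = 0, rearrange to (I - Q) a = r where r[i] = P(i -> 1):
  [1, -1/5, 0] . (a_2, a_3, a_4) = 2/5
  [-1/10, 2/5, -1/10] . (a_2, a_3, a_4) = 0
  [-1/10, -3/10, 3/5] . (a_2, a_3, a_4) = 0

Solving yields:
  a_2 = 3/7
  a_3 = 1/7
  a_4 = 1/7

Starting state is 4, so the absorption probability is a_4 = 1/7.

Answer: 1/7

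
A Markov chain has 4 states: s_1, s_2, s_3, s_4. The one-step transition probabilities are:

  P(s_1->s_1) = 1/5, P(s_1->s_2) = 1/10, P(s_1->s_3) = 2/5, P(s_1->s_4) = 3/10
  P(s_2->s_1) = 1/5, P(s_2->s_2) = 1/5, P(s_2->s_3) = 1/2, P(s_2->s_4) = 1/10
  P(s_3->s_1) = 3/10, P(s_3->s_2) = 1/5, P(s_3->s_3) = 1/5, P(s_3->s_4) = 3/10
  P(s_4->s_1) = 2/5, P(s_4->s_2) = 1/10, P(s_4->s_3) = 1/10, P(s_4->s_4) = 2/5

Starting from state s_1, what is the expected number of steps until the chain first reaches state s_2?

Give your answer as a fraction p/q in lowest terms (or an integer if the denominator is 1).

Answer: 8

Derivation:
Let h_i = expected steps to first reach s_2 from state i.
Boundary: h_s_2 = 0.
First-step equations for the other states:
  h_s_1 = 1 + 1/5*h_s_1 + 1/10*h_s_2 + 2/5*h_s_3 + 3/10*h_s_4
  h_s_3 = 1 + 3/10*h_s_1 + 1/5*h_s_2 + 1/5*h_s_3 + 3/10*h_s_4
  h_s_4 = 1 + 2/5*h_s_1 + 1/10*h_s_2 + 1/10*h_s_3 + 2/5*h_s_4

Substituting h_s_2 = 0 and rearranging gives the linear system (I - Q) h = 1:
  [4/5, -2/5, -3/10] . (h_s_1, h_s_3, h_s_4) = 1
  [-3/10, 4/5, -3/10] . (h_s_1, h_s_3, h_s_4) = 1
  [-2/5, -1/10, 3/5] . (h_s_1, h_s_3, h_s_4) = 1

Solving yields:
  h_s_1 = 8
  h_s_3 = 22/3
  h_s_4 = 74/9

Starting state is s_1, so the expected hitting time is h_s_1 = 8.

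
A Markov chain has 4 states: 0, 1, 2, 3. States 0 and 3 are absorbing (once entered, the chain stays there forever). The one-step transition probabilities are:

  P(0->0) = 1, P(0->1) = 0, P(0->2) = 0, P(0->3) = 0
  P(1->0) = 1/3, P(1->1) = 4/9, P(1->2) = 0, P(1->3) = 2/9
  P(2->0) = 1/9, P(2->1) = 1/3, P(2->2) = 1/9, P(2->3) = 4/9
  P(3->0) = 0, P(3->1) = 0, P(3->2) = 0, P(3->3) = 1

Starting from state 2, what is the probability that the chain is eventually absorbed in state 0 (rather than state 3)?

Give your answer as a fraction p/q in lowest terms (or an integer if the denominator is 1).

Let a_i = P(absorbed in 0 | start in state i).
Boundary conditions: a_0 = 1, a_3 = 0.
For each transient state i, a_i = sum_j P(i->j) * a_j:
  a_1 = 1/3*a_0 + 4/9*a_1 + 0*a_2 + 2/9*a_3
  a_2 = 1/9*a_0 + 1/3*a_1 + 1/9*a_2 + 4/9*a_3

Substituting a_0 = 1 and a_3 = 0, rearrange to (I - Q) a = r where r[i] = P(i -> 0):
  [5/9, 0] . (a_1, a_2) = 1/3
  [-1/3, 8/9] . (a_1, a_2) = 1/9

Solving yields:
  a_1 = 3/5
  a_2 = 7/20

Starting state is 2, so the absorption probability is a_2 = 7/20.

Answer: 7/20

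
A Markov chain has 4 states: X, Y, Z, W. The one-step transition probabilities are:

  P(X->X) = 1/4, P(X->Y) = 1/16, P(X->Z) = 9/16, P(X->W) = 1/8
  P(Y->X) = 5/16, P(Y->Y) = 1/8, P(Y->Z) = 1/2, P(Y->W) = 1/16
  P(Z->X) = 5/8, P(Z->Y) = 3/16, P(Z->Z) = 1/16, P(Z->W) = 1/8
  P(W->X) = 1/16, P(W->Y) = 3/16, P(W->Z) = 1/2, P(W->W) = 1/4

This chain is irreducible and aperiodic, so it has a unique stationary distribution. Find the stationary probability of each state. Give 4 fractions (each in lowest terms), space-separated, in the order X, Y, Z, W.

The stationary distribution satisfies pi = pi * P, i.e.:
  pi_X = 1/4*pi_X + 5/16*pi_Y + 5/8*pi_Z + 1/16*pi_W
  pi_Y = 1/16*pi_X + 1/8*pi_Y + 3/16*pi_Z + 3/16*pi_W
  pi_Z = 9/16*pi_X + 1/2*pi_Y + 1/16*pi_Z + 1/2*pi_W
  pi_W = 1/8*pi_X + 1/16*pi_Y + 1/8*pi_Z + 1/4*pi_W
with normalization: pi_X + pi_Y + pi_Z + pi_W = 1.

Using the first 3 balance equations plus normalization, the linear system A*pi = b is:
  [-3/4, 5/16, 5/8, 1/16] . pi = 0
  [1/16, -7/8, 3/16, 3/16] . pi = 0
  [9/16, 1/2, -15/16, 1/2] . pi = 0
  [1, 1, 1, 1] . pi = 1

Solving yields:
  pi_X = 1891/5114
  pi_Y = 340/2557
  pi_Z = 1861/5114
  pi_W = 341/2557

Verification (pi * P):
  1891/5114*1/4 + 340/2557*5/16 + 1861/5114*5/8 + 341/2557*1/16 = 1891/5114 = pi_X  (ok)
  1891/5114*1/16 + 340/2557*1/8 + 1861/5114*3/16 + 341/2557*3/16 = 340/2557 = pi_Y  (ok)
  1891/5114*9/16 + 340/2557*1/2 + 1861/5114*1/16 + 341/2557*1/2 = 1861/5114 = pi_Z  (ok)
  1891/5114*1/8 + 340/2557*1/16 + 1861/5114*1/8 + 341/2557*1/4 = 341/2557 = pi_W  (ok)

Answer: 1891/5114 340/2557 1861/5114 341/2557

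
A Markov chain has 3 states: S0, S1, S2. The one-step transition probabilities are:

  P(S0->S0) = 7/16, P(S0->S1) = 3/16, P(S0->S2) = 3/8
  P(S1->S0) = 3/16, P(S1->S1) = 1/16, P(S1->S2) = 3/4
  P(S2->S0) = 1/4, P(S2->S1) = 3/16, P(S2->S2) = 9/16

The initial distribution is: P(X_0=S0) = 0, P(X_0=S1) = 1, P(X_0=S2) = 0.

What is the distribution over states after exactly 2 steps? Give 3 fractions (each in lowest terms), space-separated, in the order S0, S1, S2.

Answer: 9/32 23/128 69/128

Derivation:
Propagating the distribution step by step (d_{t+1} = d_t * P):
d_0 = (S0=0, S1=1, S2=0)
  d_1[S0] = 0*7/16 + 1*3/16 + 0*1/4 = 3/16
  d_1[S1] = 0*3/16 + 1*1/16 + 0*3/16 = 1/16
  d_1[S2] = 0*3/8 + 1*3/4 + 0*9/16 = 3/4
d_1 = (S0=3/16, S1=1/16, S2=3/4)
  d_2[S0] = 3/16*7/16 + 1/16*3/16 + 3/4*1/4 = 9/32
  d_2[S1] = 3/16*3/16 + 1/16*1/16 + 3/4*3/16 = 23/128
  d_2[S2] = 3/16*3/8 + 1/16*3/4 + 3/4*9/16 = 69/128
d_2 = (S0=9/32, S1=23/128, S2=69/128)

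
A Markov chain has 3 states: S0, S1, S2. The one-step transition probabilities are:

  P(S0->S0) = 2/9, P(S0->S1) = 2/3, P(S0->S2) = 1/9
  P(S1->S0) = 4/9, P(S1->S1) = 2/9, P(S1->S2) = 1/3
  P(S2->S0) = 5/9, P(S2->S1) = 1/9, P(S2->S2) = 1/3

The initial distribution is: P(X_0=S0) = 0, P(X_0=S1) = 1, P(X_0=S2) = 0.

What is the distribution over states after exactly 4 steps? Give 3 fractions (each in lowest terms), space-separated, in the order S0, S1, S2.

Answer: 845/2187 2401/6561 1625/6561

Derivation:
Propagating the distribution step by step (d_{t+1} = d_t * P):
d_0 = (S0=0, S1=1, S2=0)
  d_1[S0] = 0*2/9 + 1*4/9 + 0*5/9 = 4/9
  d_1[S1] = 0*2/3 + 1*2/9 + 0*1/9 = 2/9
  d_1[S2] = 0*1/9 + 1*1/3 + 0*1/3 = 1/3
d_1 = (S0=4/9, S1=2/9, S2=1/3)
  d_2[S0] = 4/9*2/9 + 2/9*4/9 + 1/3*5/9 = 31/81
  d_2[S1] = 4/9*2/3 + 2/9*2/9 + 1/3*1/9 = 31/81
  d_2[S2] = 4/9*1/9 + 2/9*1/3 + 1/3*1/3 = 19/81
d_2 = (S0=31/81, S1=31/81, S2=19/81)
  d_3[S0] = 31/81*2/9 + 31/81*4/9 + 19/81*5/9 = 281/729
  d_3[S1] = 31/81*2/3 + 31/81*2/9 + 19/81*1/9 = 89/243
  d_3[S2] = 31/81*1/9 + 31/81*1/3 + 19/81*1/3 = 181/729
d_3 = (S0=281/729, S1=89/243, S2=181/729)
  d_4[S0] = 281/729*2/9 + 89/243*4/9 + 181/729*5/9 = 845/2187
  d_4[S1] = 281/729*2/3 + 89/243*2/9 + 181/729*1/9 = 2401/6561
  d_4[S2] = 281/729*1/9 + 89/243*1/3 + 181/729*1/3 = 1625/6561
d_4 = (S0=845/2187, S1=2401/6561, S2=1625/6561)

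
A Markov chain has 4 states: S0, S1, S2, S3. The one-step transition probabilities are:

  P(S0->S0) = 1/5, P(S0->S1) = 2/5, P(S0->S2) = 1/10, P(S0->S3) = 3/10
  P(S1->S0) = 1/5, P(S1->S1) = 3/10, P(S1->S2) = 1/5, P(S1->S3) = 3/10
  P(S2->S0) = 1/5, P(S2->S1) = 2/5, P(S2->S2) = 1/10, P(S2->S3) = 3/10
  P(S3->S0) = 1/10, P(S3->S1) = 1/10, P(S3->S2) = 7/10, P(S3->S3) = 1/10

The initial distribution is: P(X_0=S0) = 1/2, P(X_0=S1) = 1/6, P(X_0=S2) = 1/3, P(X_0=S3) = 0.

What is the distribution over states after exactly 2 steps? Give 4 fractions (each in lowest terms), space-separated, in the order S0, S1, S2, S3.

Answer: 17/100 163/600 191/600 6/25

Derivation:
Propagating the distribution step by step (d_{t+1} = d_t * P):
d_0 = (S0=1/2, S1=1/6, S2=1/3, S3=0)
  d_1[S0] = 1/2*1/5 + 1/6*1/5 + 1/3*1/5 + 0*1/10 = 1/5
  d_1[S1] = 1/2*2/5 + 1/6*3/10 + 1/3*2/5 + 0*1/10 = 23/60
  d_1[S2] = 1/2*1/10 + 1/6*1/5 + 1/3*1/10 + 0*7/10 = 7/60
  d_1[S3] = 1/2*3/10 + 1/6*3/10 + 1/3*3/10 + 0*1/10 = 3/10
d_1 = (S0=1/5, S1=23/60, S2=7/60, S3=3/10)
  d_2[S0] = 1/5*1/5 + 23/60*1/5 + 7/60*1/5 + 3/10*1/10 = 17/100
  d_2[S1] = 1/5*2/5 + 23/60*3/10 + 7/60*2/5 + 3/10*1/10 = 163/600
  d_2[S2] = 1/5*1/10 + 23/60*1/5 + 7/60*1/10 + 3/10*7/10 = 191/600
  d_2[S3] = 1/5*3/10 + 23/60*3/10 + 7/60*3/10 + 3/10*1/10 = 6/25
d_2 = (S0=17/100, S1=163/600, S2=191/600, S3=6/25)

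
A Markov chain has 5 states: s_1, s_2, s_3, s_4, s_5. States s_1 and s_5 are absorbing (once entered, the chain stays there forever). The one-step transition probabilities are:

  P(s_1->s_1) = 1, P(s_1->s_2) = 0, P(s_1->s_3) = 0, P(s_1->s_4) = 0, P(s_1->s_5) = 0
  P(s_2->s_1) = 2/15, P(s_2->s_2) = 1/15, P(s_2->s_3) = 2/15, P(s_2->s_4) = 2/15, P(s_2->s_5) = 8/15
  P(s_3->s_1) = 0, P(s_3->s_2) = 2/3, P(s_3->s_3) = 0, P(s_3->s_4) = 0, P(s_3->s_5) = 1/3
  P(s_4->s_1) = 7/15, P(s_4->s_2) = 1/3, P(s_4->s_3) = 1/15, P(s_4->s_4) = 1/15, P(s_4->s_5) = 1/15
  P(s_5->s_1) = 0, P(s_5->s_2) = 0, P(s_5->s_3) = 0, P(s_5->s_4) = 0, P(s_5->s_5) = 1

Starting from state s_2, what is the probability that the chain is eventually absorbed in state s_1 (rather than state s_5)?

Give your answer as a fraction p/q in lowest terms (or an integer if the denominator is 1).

Let a_i = P(absorbed in s_1 | start in state i).
Boundary conditions: a_s_1 = 1, a_s_5 = 0.
For each transient state i, a_i = sum_j P(i->j) * a_j:
  a_s_2 = 2/15*a_s_1 + 1/15*a_s_2 + 2/15*a_s_3 + 2/15*a_s_4 + 8/15*a_s_5
  a_s_3 = 0*a_s_1 + 2/3*a_s_2 + 0*a_s_3 + 0*a_s_4 + 1/3*a_s_5
  a_s_4 = 7/15*a_s_1 + 1/3*a_s_2 + 1/15*a_s_3 + 1/15*a_s_4 + 1/15*a_s_5

Substituting a_s_1 = 1 and a_s_5 = 0, rearrange to (I - Q) a = r where r[i] = P(i -> s_1):
  [14/15, -2/15, -2/15] . (a_s_2, a_s_3, a_s_4) = 2/15
  [-2/3, 1, 0] . (a_s_2, a_s_3, a_s_4) = 0
  [-1/3, -1/15, 14/15] . (a_s_2, a_s_3, a_s_4) = 7/15

Solving yields:
  a_s_2 = 21/83
  a_s_3 = 14/83
  a_s_4 = 50/83

Starting state is s_2, so the absorption probability is a_s_2 = 21/83.

Answer: 21/83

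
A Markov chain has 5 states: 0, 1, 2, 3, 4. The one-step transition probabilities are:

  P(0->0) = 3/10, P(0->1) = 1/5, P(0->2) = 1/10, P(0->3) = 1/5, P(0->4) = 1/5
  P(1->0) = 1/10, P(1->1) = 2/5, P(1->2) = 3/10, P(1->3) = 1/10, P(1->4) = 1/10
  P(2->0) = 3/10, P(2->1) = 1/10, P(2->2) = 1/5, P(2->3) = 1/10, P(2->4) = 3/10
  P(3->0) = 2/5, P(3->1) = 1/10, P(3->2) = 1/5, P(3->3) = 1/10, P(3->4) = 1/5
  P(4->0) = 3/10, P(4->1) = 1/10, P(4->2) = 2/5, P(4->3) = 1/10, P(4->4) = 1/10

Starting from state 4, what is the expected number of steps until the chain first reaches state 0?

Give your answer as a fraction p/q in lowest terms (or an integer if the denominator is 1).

Let h_i = expected steps to first reach 0 from state i.
Boundary: h_0 = 0.
First-step equations for the other states:
  h_1 = 1 + 1/10*h_0 + 2/5*h_1 + 3/10*h_2 + 1/10*h_3 + 1/10*h_4
  h_2 = 1 + 3/10*h_0 + 1/10*h_1 + 1/5*h_2 + 1/10*h_3 + 3/10*h_4
  h_3 = 1 + 2/5*h_0 + 1/10*h_1 + 1/5*h_2 + 1/10*h_3 + 1/5*h_4
  h_4 = 1 + 3/10*h_0 + 1/10*h_1 + 2/5*h_2 + 1/10*h_3 + 1/10*h_4

Substituting h_0 = 0 and rearranging gives the linear system (I - Q) h = 1:
  [3/5, -3/10, -1/10, -1/10] . (h_1, h_2, h_3, h_4) = 1
  [-1/10, 4/5, -1/10, -3/10] . (h_1, h_2, h_3, h_4) = 1
  [-1/10, -1/5, 9/10, -1/5] . (h_1, h_2, h_3, h_4) = 1
  [-1/10, -2/5, -1/10, 9/10] . (h_1, h_2, h_3, h_4) = 1

Solving yields:
  h_1 = 900/197
  h_2 = 700/197
  h_3 = 630/197
  h_4 = 700/197

Starting state is 4, so the expected hitting time is h_4 = 700/197.

Answer: 700/197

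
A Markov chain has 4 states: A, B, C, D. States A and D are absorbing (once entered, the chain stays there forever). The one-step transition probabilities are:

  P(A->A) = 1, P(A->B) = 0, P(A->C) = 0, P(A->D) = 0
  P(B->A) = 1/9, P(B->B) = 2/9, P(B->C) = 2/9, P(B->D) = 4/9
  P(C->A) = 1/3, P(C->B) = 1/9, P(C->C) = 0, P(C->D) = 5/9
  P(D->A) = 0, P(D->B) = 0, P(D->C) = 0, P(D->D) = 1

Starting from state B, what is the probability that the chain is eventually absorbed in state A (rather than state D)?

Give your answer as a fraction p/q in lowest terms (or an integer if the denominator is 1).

Let a_i = P(absorbed in A | start in state i).
Boundary conditions: a_A = 1, a_D = 0.
For each transient state i, a_i = sum_j P(i->j) * a_j:
  a_B = 1/9*a_A + 2/9*a_B + 2/9*a_C + 4/9*a_D
  a_C = 1/3*a_A + 1/9*a_B + 0*a_C + 5/9*a_D

Substituting a_A = 1 and a_D = 0, rearrange to (I - Q) a = r where r[i] = P(i -> A):
  [7/9, -2/9] . (a_B, a_C) = 1/9
  [-1/9, 1] . (a_B, a_C) = 1/3

Solving yields:
  a_B = 15/61
  a_C = 22/61

Starting state is B, so the absorption probability is a_B = 15/61.

Answer: 15/61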